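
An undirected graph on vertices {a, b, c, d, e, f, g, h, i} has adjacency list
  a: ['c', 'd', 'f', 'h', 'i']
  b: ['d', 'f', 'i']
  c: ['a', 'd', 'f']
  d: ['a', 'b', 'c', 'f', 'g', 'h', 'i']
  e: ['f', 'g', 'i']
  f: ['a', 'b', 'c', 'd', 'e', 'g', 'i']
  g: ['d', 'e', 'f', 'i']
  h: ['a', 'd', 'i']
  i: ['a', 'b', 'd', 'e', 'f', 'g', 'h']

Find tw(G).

3

A width-3 tree decomposition is:
Bags: B1 = {a, d, f, i}  B2 = {a, c, d, f}  B3 = {b, d, f, i}  B4 = {a, d, h, i}  B5 = {d, f, g, i}  B6 = {e, f, g, i}
Tree: B1–B2, B1–B3, B1–B4, B1–B5, B5–B6
The largest bag has 4 vertices, giving width 3; this decomposition certifies tw(G) ≤ 3. Conversely, {a, d, h, i} is a clique of size 4, and the vertices of any clique must share a bag in every tree decomposition; so some bag has ≥ 4 vertices and tw(G) ≥ 3. Combining the bounds, tw(G) = 3.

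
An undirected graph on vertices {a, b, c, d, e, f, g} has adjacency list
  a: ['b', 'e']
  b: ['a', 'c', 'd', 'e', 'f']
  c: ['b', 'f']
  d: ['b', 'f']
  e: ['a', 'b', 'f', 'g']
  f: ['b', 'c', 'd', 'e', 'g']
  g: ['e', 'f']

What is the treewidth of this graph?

2

A width-2 tree decomposition is:
Bags: B1 = {b, e, f}  B2 = {a, b, e}  B3 = {b, d, f}  B4 = {e, f, g}  B5 = {b, c, f}
Tree: B1–B2, B1–B3, B1–B4, B1–B5
Each bag holds 3 vertices, so the decomposition has width 2, which upper-bounds the treewidth. For the lower bound, the 3 vertices {a, b, e} are pairwise adjacent, and any tree decomposition puts a clique entirely inside one bag — forcing width ≥ 2. Therefore the treewidth is 2.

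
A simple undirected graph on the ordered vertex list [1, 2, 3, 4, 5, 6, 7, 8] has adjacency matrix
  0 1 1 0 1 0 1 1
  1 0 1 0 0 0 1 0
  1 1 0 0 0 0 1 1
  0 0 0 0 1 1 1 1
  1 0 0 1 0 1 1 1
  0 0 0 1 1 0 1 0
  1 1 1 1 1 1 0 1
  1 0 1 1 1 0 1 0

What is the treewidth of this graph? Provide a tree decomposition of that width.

Each bag holds 4 vertices, so the decomposition has width 3, which upper-bounds the treewidth. On the other hand G contains the 4-clique {1, 3, 7, 8}. A clique must lie in a single bag of any decomposition, so no decomposition can have width below 3. Hence tw(G) = 3 exactly.

Treewidth 3.
One optimal decomposition is:
Bags: B1 = {4, 5, 7, 8}  B2 = {1, 5, 7, 8}  B3 = {1, 3, 7, 8}  B4 = {1, 2, 3, 7}  B5 = {4, 5, 6, 7}
Tree: B1–B2, B2–B3, B3–B4, B1–B5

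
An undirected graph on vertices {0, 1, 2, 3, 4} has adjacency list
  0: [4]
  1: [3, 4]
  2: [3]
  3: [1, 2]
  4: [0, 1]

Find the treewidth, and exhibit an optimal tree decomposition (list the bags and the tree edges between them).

The largest bag has 2 vertices, giving width 1; this decomposition certifies tw(G) ≤ 1. Any graph with an edge has treewidth ≥ 1, and G has the edge 3–1. Therefore the treewidth is 1.

Treewidth 1.
One optimal decomposition is:
Bags: B1 = {1, 3}  B2 = {2, 3}  B3 = {1, 4}  B4 = {0, 4}
Tree: B1–B2, B1–B3, B3–B4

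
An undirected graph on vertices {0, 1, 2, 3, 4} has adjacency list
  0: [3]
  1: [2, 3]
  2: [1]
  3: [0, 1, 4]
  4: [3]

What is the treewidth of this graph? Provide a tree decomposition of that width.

Treewidth 1.
One optimal decomposition is:
Bags: B1 = {1, 3}  B2 = {0, 3}  B3 = {1, 2}  B4 = {3, 4}
Tree: B1–B2, B1–B3, B1–B4

Every bag has size at most 2, so the width is 2 − 1 = 1 and tw(G) ≤ 1. Since G has at least one edge (e.g. 3–1), it is not an edgeless graph, so tw(G) ≥ 1. The upper and lower bounds meet at 1, so that is the treewidth.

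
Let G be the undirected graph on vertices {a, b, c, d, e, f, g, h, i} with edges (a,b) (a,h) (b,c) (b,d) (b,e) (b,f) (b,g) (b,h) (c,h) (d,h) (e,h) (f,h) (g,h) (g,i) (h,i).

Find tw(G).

A width-2 tree decomposition is:
Bags: B1 = {b, g, h}  B2 = {b, c, h}  B3 = {g, h, i}  B4 = {a, b, h}  B5 = {b, d, h}  B6 = {b, e, h}  B7 = {b, f, h}
Tree: B1–B2, B1–B3, B1–B4, B2–B5, B4–B6, B2–B7
Every bag has size at most 3, so the width is 3 − 1 = 2 and tw(G) ≤ 2. Conversely, {b, d, h} is a clique of size 3, and the vertices of any clique must share a bag in every tree decomposition; so some bag has ≥ 3 vertices and tw(G) ≥ 2. The upper and lower bounds meet at 2, so that is the treewidth.

2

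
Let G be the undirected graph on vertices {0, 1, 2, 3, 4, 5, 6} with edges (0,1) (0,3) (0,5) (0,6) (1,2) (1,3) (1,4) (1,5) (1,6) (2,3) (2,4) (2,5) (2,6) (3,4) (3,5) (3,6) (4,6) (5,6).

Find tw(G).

A width-4 tree decomposition is:
Bags: B1 = {1, 2, 3, 4, 6}  B2 = {1, 2, 3, 5, 6}  B3 = {0, 1, 3, 5, 6}
Tree: B1–B2, B2–B3
The largest bag has 5 vertices, giving width 4; this decomposition certifies tw(G) ≤ 4. For the lower bound, the 5 vertices {0, 1, 3, 5, 6} are pairwise adjacent, and any tree decomposition puts a clique entirely inside one bag — forcing width ≥ 4. The upper and lower bounds meet at 4, so that is the treewidth.

4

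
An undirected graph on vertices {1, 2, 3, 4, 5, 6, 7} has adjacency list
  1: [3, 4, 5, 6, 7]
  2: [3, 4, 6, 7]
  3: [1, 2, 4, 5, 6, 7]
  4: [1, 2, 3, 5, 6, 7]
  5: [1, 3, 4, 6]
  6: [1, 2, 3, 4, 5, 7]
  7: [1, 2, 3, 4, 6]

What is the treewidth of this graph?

4

A width-4 tree decomposition is:
Bags: B1 = {1, 3, 4, 5, 6}  B2 = {1, 3, 4, 6, 7}  B3 = {2, 3, 4, 6, 7}
Tree: B1–B2, B2–B3
Each bag holds 5 vertices, so the decomposition has width 4, which upper-bounds the treewidth. On the other hand G contains the 5-clique {1, 3, 4, 5, 6}. A clique must lie in a single bag of any decomposition, so no decomposition can have width below 4. The upper and lower bounds meet at 4, so that is the treewidth.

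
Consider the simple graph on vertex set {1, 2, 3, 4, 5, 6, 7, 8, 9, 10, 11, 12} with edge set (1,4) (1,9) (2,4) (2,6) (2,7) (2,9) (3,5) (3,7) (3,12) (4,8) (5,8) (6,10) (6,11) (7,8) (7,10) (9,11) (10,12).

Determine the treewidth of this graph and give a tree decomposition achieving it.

The largest bag has 4 vertices, giving width 3; this decomposition certifies tw(G) ≤ 3. For the lower bound: the 4 vertex sets {1,9,11}, {6}, {2}, {4,7,8,10} are disjoint, each induces a connected subgraph, and every pair is joined by at least one edge of G. Contracting each set to a single vertex therefore yields K_{4} as a minor, and since treewidth is minor-monotone, tw(G) ≥ tw(K_{4}) = 3. Therefore the treewidth is 3.

Treewidth 3.
Bags: B1 = {1, 6, 9, 11}  B2 = {1, 2, 6, 9}  B3 = {1, 2, 4, 6}  B4 = {2, 4, 6, 10}  B5 = {2, 4, 7, 10}  B6 = {4, 7, 8, 10}  B7 = {7, 8, 10, 12}  B8 = {3, 7, 8, 12}  B9 = {3, 5, 8, 12}
Tree: B1–B2, B2–B3, B3–B4, B4–B5, B5–B6, B6–B7, B7–B8, B8–B9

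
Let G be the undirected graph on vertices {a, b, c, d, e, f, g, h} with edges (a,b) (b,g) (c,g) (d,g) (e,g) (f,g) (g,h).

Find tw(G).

A width-1 tree decomposition is:
Bags: B1 = {g, h}  B2 = {b, g}  B3 = {a, b}  B4 = {f, g}  B5 = {d, g}  B6 = {c, g}  B7 = {e, g}
Tree: B1–B2, B2–B3, B1–B4, B1–B5, B1–B6, B6–B7
Each bag holds 2 vertices, so the decomposition has width 1, which upper-bounds the treewidth. G has an edge, so its treewidth is at least 1. Therefore the treewidth is 1.

1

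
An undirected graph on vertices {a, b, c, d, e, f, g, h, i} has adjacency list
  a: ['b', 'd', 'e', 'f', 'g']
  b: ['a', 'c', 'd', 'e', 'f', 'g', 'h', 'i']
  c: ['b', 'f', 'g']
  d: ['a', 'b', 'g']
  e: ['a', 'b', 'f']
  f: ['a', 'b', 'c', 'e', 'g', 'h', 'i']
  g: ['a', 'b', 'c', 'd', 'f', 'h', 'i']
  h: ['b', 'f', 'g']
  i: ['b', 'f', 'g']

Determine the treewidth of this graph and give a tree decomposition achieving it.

Treewidth 3.
Bags: B1 = {a, b, d, g}  B2 = {a, b, f, g}  B3 = {a, b, e, f}  B4 = {b, c, f, g}  B5 = {b, f, g, i}  B6 = {b, f, g, h}
Tree: B1–B2, B2–B3, B2–B4, B4–B5, B5–B6

The largest bag has 4 vertices, giving width 3; this decomposition certifies tw(G) ≤ 3. Conversely, {a, b, d, g} is a clique of size 4, and the vertices of any clique must share a bag in every tree decomposition; so some bag has ≥ 4 vertices and tw(G) ≥ 3. Therefore the treewidth is 3.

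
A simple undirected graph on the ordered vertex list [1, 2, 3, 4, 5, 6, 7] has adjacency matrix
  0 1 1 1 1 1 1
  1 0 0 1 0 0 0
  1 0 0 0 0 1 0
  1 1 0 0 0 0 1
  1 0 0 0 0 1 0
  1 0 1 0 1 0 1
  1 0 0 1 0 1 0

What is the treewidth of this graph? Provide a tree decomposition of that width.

Treewidth 2.
Bags: B1 = {1, 6, 7}  B2 = {1, 4, 7}  B3 = {1, 2, 4}  B4 = {1, 3, 6}  B5 = {1, 5, 6}
Tree: B1–B2, B2–B3, B1–B4, B1–B5

Each bag holds 3 vertices, so the decomposition has width 2, which upper-bounds the treewidth. For the lower bound, the 3 vertices {1, 2, 4} are pairwise adjacent, and any tree decomposition puts a clique entirely inside one bag — forcing width ≥ 2. Therefore the treewidth is 2.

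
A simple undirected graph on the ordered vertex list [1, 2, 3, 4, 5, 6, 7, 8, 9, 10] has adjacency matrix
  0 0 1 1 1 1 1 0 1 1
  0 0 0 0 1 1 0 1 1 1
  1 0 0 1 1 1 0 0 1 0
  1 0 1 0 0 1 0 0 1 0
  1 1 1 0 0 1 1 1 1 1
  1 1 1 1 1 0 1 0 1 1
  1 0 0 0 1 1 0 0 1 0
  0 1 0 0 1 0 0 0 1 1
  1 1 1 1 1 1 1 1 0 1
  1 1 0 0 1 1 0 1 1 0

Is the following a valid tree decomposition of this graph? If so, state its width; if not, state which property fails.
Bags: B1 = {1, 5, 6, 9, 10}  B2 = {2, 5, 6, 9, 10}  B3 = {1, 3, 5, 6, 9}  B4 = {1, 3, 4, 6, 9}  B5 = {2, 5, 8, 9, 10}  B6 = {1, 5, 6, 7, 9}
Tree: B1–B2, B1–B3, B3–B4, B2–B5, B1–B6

Yes; width 4.

Every vertex of G appears in some bag (union = {1, 2, 3, 4, 5, 6, 7, 8, 9, 10}); every edge is covered by a bag; and for each vertex v the set of bags containing v is connected in the bag tree. The decomposition is therefore valid. The largest bag has 5 vertices, so the width is 4.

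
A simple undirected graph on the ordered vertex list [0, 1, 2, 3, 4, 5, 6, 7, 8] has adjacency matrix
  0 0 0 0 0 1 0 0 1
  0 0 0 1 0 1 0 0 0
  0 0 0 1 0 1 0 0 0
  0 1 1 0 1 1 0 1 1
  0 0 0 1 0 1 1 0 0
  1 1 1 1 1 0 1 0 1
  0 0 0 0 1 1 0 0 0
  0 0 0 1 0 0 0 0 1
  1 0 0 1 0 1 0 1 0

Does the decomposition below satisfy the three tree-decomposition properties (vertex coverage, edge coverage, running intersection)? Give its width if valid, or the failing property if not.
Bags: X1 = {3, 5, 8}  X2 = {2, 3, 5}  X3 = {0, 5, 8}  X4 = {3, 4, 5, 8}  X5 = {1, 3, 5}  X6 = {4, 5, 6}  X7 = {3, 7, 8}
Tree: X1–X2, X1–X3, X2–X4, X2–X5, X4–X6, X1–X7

No — bags containing vertex 8 are not connected in the tree.

A tree decomposition must satisfy three properties: every vertex lies in some bag; for every edge, both endpoints lie together in some bag; and for every vertex, the bags containing it form a connected subtree. Here bags containing vertex 8 are not connected in the tree, so the decomposition is invalid.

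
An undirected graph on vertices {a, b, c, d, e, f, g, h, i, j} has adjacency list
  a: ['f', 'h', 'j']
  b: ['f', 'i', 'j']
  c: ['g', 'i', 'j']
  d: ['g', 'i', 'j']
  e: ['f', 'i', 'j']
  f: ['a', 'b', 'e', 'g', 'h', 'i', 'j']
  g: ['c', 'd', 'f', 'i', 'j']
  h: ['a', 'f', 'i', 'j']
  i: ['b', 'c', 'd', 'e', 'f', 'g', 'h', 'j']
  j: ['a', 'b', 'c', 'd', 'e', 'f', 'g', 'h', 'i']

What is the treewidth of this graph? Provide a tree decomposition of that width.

Treewidth 3.
One such decomposition:
Bags: B1 = {e, f, i, j}  B2 = {b, f, i, j}  B3 = {f, g, i, j}  B4 = {f, h, i, j}  B5 = {d, g, i, j}  B6 = {c, g, i, j}  B7 = {a, f, h, j}
Tree: B1–B2, B2–B3, B3–B4, B3–B5, B3–B6, B4–B7

The largest bag has 4 vertices, giving width 3; this decomposition certifies tw(G) ≤ 3. On the other hand G contains the 4-clique {a, f, h, j}. A clique must lie in a single bag of any decomposition, so no decomposition can have width below 3. The upper and lower bounds meet at 3, so that is the treewidth.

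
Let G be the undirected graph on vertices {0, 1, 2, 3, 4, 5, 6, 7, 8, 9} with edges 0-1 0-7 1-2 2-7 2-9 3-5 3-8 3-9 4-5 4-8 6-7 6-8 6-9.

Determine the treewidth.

A width-2 tree decomposition is:
Bags: B1 = {3, 4, 5}  B2 = {3, 4, 8}  B3 = {3, 8, 9}  B4 = {6, 8, 9}  B5 = {2, 6, 9}  B6 = {2, 6, 7}  B7 = {1, 2, 7}  B8 = {0, 1, 7}
Tree: B1–B2, B2–B3, B3–B4, B4–B5, B5–B6, B6–B7, B7–B8
The largest bag has 3 vertices, giving width 2; this decomposition certifies tw(G) ≤ 2. For the lower bound, G contains the cycle 5–4–8–3–5, so G is not a forest; only forests have treewidth ≤ 1, hence tw(G) ≥ 2. Hence tw(G) = 2 exactly.

2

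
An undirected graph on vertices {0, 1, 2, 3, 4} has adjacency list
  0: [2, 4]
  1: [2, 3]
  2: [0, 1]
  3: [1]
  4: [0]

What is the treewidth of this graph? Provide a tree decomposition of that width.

The largest bag has 2 vertices, giving width 1; this decomposition certifies tw(G) ≤ 1. Since G has at least one edge (e.g. 0–2), it is not an edgeless graph, so tw(G) ≥ 1. Therefore the treewidth is 1.

Treewidth 1.
One such decomposition:
Bags: B1 = {0, 2}  B2 = {1, 2}  B3 = {1, 3}  B4 = {0, 4}
Tree: B1–B2, B2–B3, B1–B4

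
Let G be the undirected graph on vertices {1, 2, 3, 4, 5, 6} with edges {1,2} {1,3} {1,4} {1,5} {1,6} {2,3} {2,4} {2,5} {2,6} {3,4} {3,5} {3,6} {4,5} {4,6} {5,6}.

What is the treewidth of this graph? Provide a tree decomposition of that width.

With just one bag of size 6, the width is 6 − 1 = 5, so tw(G) ≤ 5. For the lower bound, the 6 vertices {1, 2, 3, 4, 5, 6} are pairwise adjacent, and any tree decomposition puts a clique entirely inside one bag — forcing width ≥ 5. The upper and lower bounds meet at 5, so that is the treewidth.

Treewidth 5.
Bags: B1 = {1, 2, 3, 4, 5, 6}
Tree: (single bag)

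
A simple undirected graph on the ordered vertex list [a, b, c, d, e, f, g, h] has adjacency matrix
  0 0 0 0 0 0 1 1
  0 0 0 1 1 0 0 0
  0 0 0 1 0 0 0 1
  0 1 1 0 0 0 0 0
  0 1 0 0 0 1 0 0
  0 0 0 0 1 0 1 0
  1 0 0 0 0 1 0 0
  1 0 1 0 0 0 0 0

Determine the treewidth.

2

A width-2 tree decomposition is:
Bags: B1 = {a, g, h}  B2 = {c, g, h}  B3 = {c, d, g}  B4 = {b, d, g}  B5 = {b, e, g}  B6 = {e, f, g}
Tree: B1–B2, B2–B3, B3–B4, B4–B5, B5–B6
Each bag holds 3 vertices, so the decomposition has width 2, which upper-bounds the treewidth. For the lower bound, G contains the cycle g–a–h–c–d–b–e–f–g, so G is not a forest; only forests have treewidth ≤ 1, hence tw(G) ≥ 2. Hence tw(G) = 2 exactly.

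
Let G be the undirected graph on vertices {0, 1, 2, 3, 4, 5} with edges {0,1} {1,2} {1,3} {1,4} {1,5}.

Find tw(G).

1

A width-1 tree decomposition is:
Bags: B1 = {0, 1}  B2 = {1, 3}  B3 = {1, 2}  B4 = {1, 5}  B5 = {1, 4}
Tree: B1–B2, B2–B3, B2–B4, B4–B5
Each bag holds 2 vertices, so the decomposition has width 1, which upper-bounds the treewidth. G has an edge, so its treewidth is at least 1. Hence tw(G) = 1 exactly.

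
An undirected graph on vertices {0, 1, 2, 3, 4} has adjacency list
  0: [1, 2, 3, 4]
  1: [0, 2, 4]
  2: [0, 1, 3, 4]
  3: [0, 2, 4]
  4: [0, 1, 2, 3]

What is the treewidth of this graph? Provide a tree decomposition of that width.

Treewidth 3.
Bags: B1 = {0, 2, 3, 4}  B2 = {0, 1, 2, 4}
Tree: B1–B2

The largest bag has 4 vertices, giving width 3; this decomposition certifies tw(G) ≤ 3. Conversely, {0, 1, 2, 4} is a clique of size 4, and the vertices of any clique must share a bag in every tree decomposition; so some bag has ≥ 4 vertices and tw(G) ≥ 3. Hence tw(G) = 3 exactly.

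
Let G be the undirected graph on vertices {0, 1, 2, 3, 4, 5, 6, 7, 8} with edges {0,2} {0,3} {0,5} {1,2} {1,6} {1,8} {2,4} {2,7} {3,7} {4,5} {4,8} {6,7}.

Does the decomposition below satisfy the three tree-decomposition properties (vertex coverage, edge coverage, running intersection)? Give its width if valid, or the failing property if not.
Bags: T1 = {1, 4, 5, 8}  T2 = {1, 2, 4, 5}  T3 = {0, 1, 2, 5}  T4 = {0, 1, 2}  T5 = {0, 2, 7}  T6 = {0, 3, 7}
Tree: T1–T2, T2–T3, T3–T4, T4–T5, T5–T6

No — vertex 6 appears in no bag.

A tree decomposition must satisfy three properties: every vertex lies in some bag; for every edge, both endpoints lie together in some bag; and for every vertex, the bags containing it form a connected subtree. Here vertex 6 appears in no bag, so the decomposition is invalid.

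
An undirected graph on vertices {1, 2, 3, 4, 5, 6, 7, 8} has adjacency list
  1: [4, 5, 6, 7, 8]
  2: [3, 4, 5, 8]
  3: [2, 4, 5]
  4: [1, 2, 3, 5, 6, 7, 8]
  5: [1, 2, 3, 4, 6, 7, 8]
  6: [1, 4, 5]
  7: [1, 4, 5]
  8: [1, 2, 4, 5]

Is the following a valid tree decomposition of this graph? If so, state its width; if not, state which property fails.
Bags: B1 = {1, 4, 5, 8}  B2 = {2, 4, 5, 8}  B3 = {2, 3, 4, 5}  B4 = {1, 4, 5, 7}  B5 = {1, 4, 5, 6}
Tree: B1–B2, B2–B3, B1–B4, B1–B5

Every vertex of G appears in some bag (union = {1, 2, 3, 4, 5, 6, 7, 8}); every edge is covered by a bag; and for each vertex v the set of bags containing v is connected in the bag tree. The decomposition is therefore valid. The largest bag has 4 vertices, so the width is 3.

Yes; width 3.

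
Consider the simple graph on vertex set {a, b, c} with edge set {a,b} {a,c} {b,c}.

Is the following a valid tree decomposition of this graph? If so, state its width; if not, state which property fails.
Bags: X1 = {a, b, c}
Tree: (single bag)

Yes; width 2.

Every vertex of G appears in some bag (union = {a, b, c}); every edge is covered by a bag; and for each vertex v the set of bags containing v is connected in the bag tree. The decomposition is therefore valid. The largest bag has 3 vertices, so the width is 2.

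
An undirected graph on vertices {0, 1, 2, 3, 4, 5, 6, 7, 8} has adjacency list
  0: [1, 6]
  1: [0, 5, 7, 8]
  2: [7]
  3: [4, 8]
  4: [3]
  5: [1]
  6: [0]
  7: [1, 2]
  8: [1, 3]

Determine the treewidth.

A width-1 tree decomposition is:
Bags: B1 = {0, 6}  B2 = {0, 1}  B3 = {1, 7}  B4 = {1, 8}  B5 = {1, 5}  B6 = {2, 7}  B7 = {3, 8}  B8 = {3, 4}
Tree: B1–B2, B2–B3, B2–B4, B2–B5, B3–B6, B4–B7, B7–B8
Every bag has size at most 2, so the width is 2 − 1 = 1 and tw(G) ≤ 1. Any graph with an edge has treewidth ≥ 1, and G has the edge 0–6. The upper and lower bounds meet at 1, so that is the treewidth.

1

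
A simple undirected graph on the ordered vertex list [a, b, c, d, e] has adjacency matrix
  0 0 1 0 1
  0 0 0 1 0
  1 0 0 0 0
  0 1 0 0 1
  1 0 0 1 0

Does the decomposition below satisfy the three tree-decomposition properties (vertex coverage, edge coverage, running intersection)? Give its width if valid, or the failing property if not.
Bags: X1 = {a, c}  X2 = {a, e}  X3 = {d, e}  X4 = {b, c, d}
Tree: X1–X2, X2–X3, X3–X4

No — bags containing vertex c are not connected in the tree.

A tree decomposition must satisfy three properties: every vertex lies in some bag; for every edge, both endpoints lie together in some bag; and for every vertex, the bags containing it form a connected subtree. Here bags containing vertex c are not connected in the tree, so the decomposition is invalid.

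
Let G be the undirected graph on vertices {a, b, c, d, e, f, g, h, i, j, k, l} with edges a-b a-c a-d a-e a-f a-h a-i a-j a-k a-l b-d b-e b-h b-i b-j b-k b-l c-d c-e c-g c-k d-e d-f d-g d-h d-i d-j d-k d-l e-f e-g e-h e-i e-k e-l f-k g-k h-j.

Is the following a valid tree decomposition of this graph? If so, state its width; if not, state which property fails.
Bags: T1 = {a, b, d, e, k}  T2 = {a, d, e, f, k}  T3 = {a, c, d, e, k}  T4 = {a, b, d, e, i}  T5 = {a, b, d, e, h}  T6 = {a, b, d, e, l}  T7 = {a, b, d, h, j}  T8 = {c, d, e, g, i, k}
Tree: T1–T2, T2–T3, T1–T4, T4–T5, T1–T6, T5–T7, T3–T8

A tree decomposition must satisfy three properties: every vertex lies in some bag; for every edge, both endpoints lie together in some bag; and for every vertex, the bags containing it form a connected subtree. Here bags containing vertex i are not connected in the tree, so the decomposition is invalid.

No — bags containing vertex i are not connected in the tree.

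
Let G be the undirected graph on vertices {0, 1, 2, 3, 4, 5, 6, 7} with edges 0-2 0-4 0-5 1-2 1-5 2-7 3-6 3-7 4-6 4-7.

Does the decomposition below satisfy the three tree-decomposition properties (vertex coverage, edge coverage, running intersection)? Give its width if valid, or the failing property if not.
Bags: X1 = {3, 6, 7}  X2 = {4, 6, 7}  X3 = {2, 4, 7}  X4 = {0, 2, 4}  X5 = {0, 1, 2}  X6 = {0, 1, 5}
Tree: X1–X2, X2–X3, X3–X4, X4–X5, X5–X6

Yes; width 2.

Every vertex of G appears in some bag (union = {0, 1, 2, 3, 4, 5, 6, 7}); every edge is covered by a bag; and for each vertex v the set of bags containing v is connected in the bag tree. The decomposition is therefore valid. The largest bag has 3 vertices, so the width is 2.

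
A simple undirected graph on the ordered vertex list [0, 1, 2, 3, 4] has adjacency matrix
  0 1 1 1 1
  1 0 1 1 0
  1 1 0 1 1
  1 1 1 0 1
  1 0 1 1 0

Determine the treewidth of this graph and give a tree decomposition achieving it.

Treewidth 3.
Bags: B1 = {0, 1, 2, 3}  B2 = {0, 2, 3, 4}
Tree: B1–B2

Every bag has size at most 4, so the width is 4 − 1 = 3 and tw(G) ≤ 3. Conversely, {0, 1, 2, 3} is a clique of size 4, and the vertices of any clique must share a bag in every tree decomposition; so some bag has ≥ 4 vertices and tw(G) ≥ 3. Therefore the treewidth is 3.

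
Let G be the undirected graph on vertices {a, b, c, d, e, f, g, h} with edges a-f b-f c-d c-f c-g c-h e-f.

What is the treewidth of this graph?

1

A width-1 tree decomposition is:
Bags: B1 = {c, h}  B2 = {c, f}  B3 = {a, f}  B4 = {b, f}  B5 = {c, g}  B6 = {e, f}  B7 = {c, d}
Tree: B1–B2, B2–B3, B3–B4, B1–B5, B4–B6, B5–B7
Every bag has size at most 2, so the width is 2 − 1 = 1 and tw(G) ≤ 1. Any graph with an edge has treewidth ≥ 1, and G has the edge c–h. Combining the bounds, tw(G) = 1.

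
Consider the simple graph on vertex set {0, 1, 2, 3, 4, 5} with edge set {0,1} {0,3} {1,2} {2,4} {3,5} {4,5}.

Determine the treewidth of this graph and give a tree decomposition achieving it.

Treewidth 2.
One such decomposition:
Bags: B1 = {0, 1, 2}  B2 = {0, 2, 4}  B3 = {0, 4, 5}  B4 = {0, 3, 5}
Tree: B1–B2, B2–B3, B3–B4

Each bag holds 3 vertices, so the decomposition has width 2, which upper-bounds the treewidth. Since 0–1–2–4–5–3–0 is a cycle in G, G is not acyclic. Forests are exactly the graphs of treewidth ≤ 1, so tw(G) ≥ 2. The upper and lower bounds meet at 2, so that is the treewidth.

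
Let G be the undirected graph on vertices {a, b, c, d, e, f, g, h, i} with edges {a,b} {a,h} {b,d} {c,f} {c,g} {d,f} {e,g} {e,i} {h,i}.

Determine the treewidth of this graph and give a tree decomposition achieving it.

Every bag has size at most 3, so the width is 3 − 1 = 2 and tw(G) ≤ 2. For the lower bound, G contains the cycle b–a–h–i–e–g–c–f–d–b, so G is not a forest; only forests have treewidth ≤ 1, hence tw(G) ≥ 2. The upper and lower bounds meet at 2, so that is the treewidth.

Treewidth 2.
One optimal decomposition is:
Bags: B1 = {a, b, h}  B2 = {b, h, i}  B3 = {b, e, i}  B4 = {b, e, g}  B5 = {b, c, g}  B6 = {b, c, f}  B7 = {b, d, f}
Tree: B1–B2, B2–B3, B3–B4, B4–B5, B5–B6, B6–B7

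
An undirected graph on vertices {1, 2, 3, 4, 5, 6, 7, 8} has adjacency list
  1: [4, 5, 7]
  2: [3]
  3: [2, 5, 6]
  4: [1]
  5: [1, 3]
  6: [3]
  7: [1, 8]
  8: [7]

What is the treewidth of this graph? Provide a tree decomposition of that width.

Treewidth 1.
One optimal decomposition is:
Bags: B1 = {1, 4}  B2 = {1, 5}  B3 = {1, 7}  B4 = {3, 5}  B5 = {2, 3}  B6 = {7, 8}  B7 = {3, 6}
Tree: B1–B2, B1–B3, B2–B4, B4–B5, B3–B6, B5–B7

Each bag holds 2 vertices, so the decomposition has width 1, which upper-bounds the treewidth. Since G has at least one edge (e.g. 1–4), it is not an edgeless graph, so tw(G) ≥ 1. Therefore the treewidth is 1.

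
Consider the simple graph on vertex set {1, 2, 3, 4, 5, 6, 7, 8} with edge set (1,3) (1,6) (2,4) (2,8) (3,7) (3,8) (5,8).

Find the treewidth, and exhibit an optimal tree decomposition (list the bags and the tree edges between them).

Every bag has size at most 2, so the width is 2 − 1 = 1 and tw(G) ≤ 1. Since G has at least one edge (e.g. 8–3), it is not an edgeless graph, so tw(G) ≥ 1. Combining the bounds, tw(G) = 1.

Treewidth 1.
One optimal decomposition is:
Bags: B1 = {3, 8}  B2 = {2, 8}  B3 = {2, 4}  B4 = {1, 3}  B5 = {3, 7}  B6 = {5, 8}  B7 = {1, 6}
Tree: B1–B2, B2–B3, B1–B4, B4–B5, B2–B6, B4–B7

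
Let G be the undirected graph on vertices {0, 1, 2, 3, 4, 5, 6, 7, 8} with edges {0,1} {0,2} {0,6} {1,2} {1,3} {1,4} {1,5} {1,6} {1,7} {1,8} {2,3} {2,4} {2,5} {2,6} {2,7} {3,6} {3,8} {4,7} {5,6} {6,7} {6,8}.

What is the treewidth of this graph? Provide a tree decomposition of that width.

The largest bag has 4 vertices, giving width 3; this decomposition certifies tw(G) ≤ 3. On the other hand G contains the 4-clique {1, 3, 6, 8}. A clique must lie in a single bag of any decomposition, so no decomposition can have width below 3. Hence tw(G) = 3 exactly.

Treewidth 3.
Bags: B1 = {0, 1, 2, 6}  B2 = {1, 2, 6, 7}  B3 = {1, 2, 3, 6}  B4 = {1, 2, 4, 7}  B5 = {1, 2, 5, 6}  B6 = {1, 3, 6, 8}
Tree: B1–B2, B2–B3, B2–B4, B2–B5, B3–B6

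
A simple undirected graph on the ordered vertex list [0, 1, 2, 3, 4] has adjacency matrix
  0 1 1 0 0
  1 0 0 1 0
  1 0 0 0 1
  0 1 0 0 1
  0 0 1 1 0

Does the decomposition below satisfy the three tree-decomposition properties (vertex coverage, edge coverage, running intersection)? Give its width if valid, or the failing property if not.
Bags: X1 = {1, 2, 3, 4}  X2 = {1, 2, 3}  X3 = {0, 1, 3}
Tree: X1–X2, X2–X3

No — edge (2,0) lies in no bag.

A tree decomposition must satisfy three properties: every vertex lies in some bag; for every edge, both endpoints lie together in some bag; and for every vertex, the bags containing it form a connected subtree. Here edge (2,0) lies in no bag, so the decomposition is invalid.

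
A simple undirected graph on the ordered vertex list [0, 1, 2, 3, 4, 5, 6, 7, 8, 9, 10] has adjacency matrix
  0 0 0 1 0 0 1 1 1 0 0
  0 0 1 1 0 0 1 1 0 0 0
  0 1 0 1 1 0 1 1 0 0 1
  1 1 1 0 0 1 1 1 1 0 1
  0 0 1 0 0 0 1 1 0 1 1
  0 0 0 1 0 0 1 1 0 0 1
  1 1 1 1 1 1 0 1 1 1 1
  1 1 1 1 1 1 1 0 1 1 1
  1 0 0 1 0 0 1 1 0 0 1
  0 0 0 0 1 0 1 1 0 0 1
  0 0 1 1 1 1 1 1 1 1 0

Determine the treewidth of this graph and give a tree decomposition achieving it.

Each bag holds 5 vertices, so the decomposition has width 4, which upper-bounds the treewidth. For the lower bound, the 5 vertices {4, 6, 7, 9, 10} are pairwise adjacent, and any tree decomposition puts a clique entirely inside one bag — forcing width ≥ 4. Hence tw(G) = 4 exactly.

Treewidth 4.
One such decomposition:
Bags: B1 = {2, 3, 6, 7, 10}  B2 = {2, 4, 6, 7, 10}  B3 = {1, 2, 3, 6, 7}  B4 = {3, 6, 7, 8, 10}  B5 = {3, 5, 6, 7, 10}  B6 = {4, 6, 7, 9, 10}  B7 = {0, 3, 6, 7, 8}
Tree: B1–B2, B1–B3, B1–B4, B4–B5, B2–B6, B4–B7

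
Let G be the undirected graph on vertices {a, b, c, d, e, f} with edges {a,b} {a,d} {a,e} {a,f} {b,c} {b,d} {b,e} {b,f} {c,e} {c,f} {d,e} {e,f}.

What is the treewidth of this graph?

A width-3 tree decomposition is:
Bags: B1 = {a, b, d, e}  B2 = {a, b, e, f}  B3 = {b, c, e, f}
Tree: B1–B2, B2–B3
The largest bag has 4 vertices, giving width 3; this decomposition certifies tw(G) ≤ 3. Conversely, {a, b, d, e} is a clique of size 4, and the vertices of any clique must share a bag in every tree decomposition; so some bag has ≥ 4 vertices and tw(G) ≥ 3. Hence tw(G) = 3 exactly.

3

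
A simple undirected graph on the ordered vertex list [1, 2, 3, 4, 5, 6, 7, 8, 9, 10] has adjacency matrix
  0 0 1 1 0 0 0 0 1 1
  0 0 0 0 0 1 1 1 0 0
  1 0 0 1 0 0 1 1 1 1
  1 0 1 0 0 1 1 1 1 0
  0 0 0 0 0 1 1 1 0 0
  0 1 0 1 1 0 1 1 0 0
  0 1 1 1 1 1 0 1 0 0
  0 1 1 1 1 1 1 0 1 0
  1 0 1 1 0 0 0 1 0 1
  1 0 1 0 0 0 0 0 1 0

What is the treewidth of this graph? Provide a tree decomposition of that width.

Treewidth 3.
One such decomposition:
Bags: B1 = {4, 6, 7, 8}  B2 = {3, 4, 7, 8}  B3 = {3, 4, 8, 9}  B4 = {2, 6, 7, 8}  B5 = {1, 3, 4, 9}  B6 = {1, 3, 9, 10}  B7 = {5, 6, 7, 8}
Tree: B1–B2, B2–B3, B1–B4, B3–B5, B5–B6, B1–B7

Each bag holds 4 vertices, so the decomposition has width 3, which upper-bounds the treewidth. For the lower bound, the 4 vertices {3, 4, 8, 9} are pairwise adjacent, and any tree decomposition puts a clique entirely inside one bag — forcing width ≥ 3. Therefore the treewidth is 3.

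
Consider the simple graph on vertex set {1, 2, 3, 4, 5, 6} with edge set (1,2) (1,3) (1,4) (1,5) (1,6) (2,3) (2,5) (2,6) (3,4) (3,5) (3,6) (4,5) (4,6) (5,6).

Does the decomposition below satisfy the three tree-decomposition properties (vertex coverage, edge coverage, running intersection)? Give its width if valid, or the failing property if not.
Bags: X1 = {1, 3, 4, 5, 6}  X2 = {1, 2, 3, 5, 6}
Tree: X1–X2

Every vertex of G appears in some bag (union = {1, 2, 3, 4, 5, 6}); every edge is covered by a bag; and for each vertex v the set of bags containing v is connected in the bag tree. The decomposition is therefore valid. The largest bag has 5 vertices, so the width is 4.

Yes; width 4.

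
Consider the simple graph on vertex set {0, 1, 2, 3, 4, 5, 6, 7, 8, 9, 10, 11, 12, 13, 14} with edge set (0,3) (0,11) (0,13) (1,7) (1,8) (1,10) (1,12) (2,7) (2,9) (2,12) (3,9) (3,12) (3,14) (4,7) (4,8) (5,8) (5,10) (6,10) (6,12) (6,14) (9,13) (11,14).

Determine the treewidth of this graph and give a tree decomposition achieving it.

Treewidth 3.
One optimal decomposition is:
Bags: B1 = {0, 9, 11, 13}  B2 = {0, 3, 9, 11}  B3 = {3, 9, 11, 14}  B4 = {2, 3, 9, 14}  B5 = {2, 3, 12, 14}  B6 = {2, 6, 12, 14}  B7 = {2, 6, 7, 12}  B8 = {1, 6, 7, 12}  B9 = {1, 6, 7, 10}  B10 = {1, 4, 7, 10}  B11 = {1, 4, 8, 10}  B12 = {4, 5, 8, 10}
Tree: B1–B2, B2–B3, B3–B4, B4–B5, B5–B6, B6–B7, B7–B8, B8–B9, B9–B10, B10–B11, B11–B12

Each bag holds 4 vertices, so the decomposition has width 3, which upper-bounds the treewidth. For the lower bound: the 4 vertex sets {0,11,13}, {9}, {3}, {2,6,12,14} are disjoint, each induces a connected subgraph, and every pair is joined by at least one edge of G. Contracting each set to a single vertex therefore yields K_{4} as a minor, and since treewidth is minor-monotone, tw(G) ≥ tw(K_{4}) = 3. The upper and lower bounds meet at 3, so that is the treewidth.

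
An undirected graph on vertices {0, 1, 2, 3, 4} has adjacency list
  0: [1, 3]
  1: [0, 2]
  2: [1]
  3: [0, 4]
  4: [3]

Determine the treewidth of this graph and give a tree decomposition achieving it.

Treewidth 1.
One optimal decomposition is:
Bags: B1 = {0, 1}  B2 = {0, 3}  B3 = {1, 2}  B4 = {3, 4}
Tree: B1–B2, B1–B3, B2–B4

Each bag holds 2 vertices, so the decomposition has width 1, which upper-bounds the treewidth. G has an edge, so its treewidth is at least 1. The upper and lower bounds meet at 1, so that is the treewidth.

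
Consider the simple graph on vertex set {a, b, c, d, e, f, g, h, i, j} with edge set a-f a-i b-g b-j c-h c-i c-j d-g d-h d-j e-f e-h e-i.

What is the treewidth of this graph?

A width-2 tree decomposition is:
Bags: B1 = {a, f, i}  B2 = {e, f, i}  B3 = {c, e, i}  B4 = {c, e, h}  B5 = {c, h, j}  B6 = {d, h, j}  B7 = {b, d, j}  B8 = {b, d, g}
Tree: B1–B2, B2–B3, B3–B4, B4–B5, B5–B6, B6–B7, B7–B8
Each bag holds 3 vertices, so the decomposition has width 2, which upper-bounds the treewidth. For the lower bound, G contains the cycle a–f–e–i–a, so G is not a forest; only forests have treewidth ≤ 1, hence tw(G) ≥ 2. Hence tw(G) = 2 exactly.

2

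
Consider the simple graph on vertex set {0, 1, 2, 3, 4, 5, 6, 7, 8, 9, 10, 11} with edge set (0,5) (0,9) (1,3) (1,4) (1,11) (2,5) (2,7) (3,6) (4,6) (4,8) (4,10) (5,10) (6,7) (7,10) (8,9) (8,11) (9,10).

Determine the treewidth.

3

A width-3 tree decomposition is:
Bags: B1 = {0, 2, 5, 9}  B2 = {2, 5, 9, 10}  B3 = {2, 7, 9, 10}  B4 = {7, 8, 9, 10}  B5 = {4, 7, 8, 10}  B6 = {4, 6, 7, 8}  B7 = {4, 6, 8, 11}  B8 = {1, 4, 6, 11}  B9 = {1, 3, 6, 11}
Tree: B1–B2, B2–B3, B3–B4, B4–B5, B5–B6, B6–B7, B7–B8, B8–B9
The largest bag has 4 vertices, giving width 3; this decomposition certifies tw(G) ≤ 3. For the lower bound: the 4 vertex sets {0,2,5}, {9}, {10}, {4,6,7,8} are disjoint, each induces a connected subgraph, and every pair is joined by at least one edge of G. Contracting each set to a single vertex therefore yields K_{4} as a minor, and since treewidth is minor-monotone, tw(G) ≥ tw(K_{4}) = 3. Combining the bounds, tw(G) = 3.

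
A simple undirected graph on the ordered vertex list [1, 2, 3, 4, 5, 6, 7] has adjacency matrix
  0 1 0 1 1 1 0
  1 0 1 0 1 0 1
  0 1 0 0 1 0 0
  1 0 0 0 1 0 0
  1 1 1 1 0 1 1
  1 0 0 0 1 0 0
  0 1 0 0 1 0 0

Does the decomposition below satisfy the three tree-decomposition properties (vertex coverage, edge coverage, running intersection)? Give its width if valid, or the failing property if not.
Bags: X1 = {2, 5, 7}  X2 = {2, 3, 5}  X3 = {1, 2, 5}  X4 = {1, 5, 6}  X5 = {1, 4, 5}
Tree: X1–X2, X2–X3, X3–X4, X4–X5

Checking the three conditions: (i) the bags cover all of {1, 2, 3, 4, 5, 6, 7}; (ii) for each edge, some bag contains both endpoints; (iii) the bags containing any fixed vertex form a subtree. All hold, so the decomposition is valid with width 3 − 1 = 2.

Yes; width 2.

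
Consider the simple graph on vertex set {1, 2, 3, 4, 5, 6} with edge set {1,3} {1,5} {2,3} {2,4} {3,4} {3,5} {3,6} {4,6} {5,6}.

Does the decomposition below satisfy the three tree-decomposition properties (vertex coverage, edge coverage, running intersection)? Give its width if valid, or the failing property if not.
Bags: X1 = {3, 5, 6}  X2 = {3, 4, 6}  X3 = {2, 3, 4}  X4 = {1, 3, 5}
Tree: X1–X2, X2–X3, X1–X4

Checking the three conditions: (i) the bags cover all of {1, 2, 3, 4, 5, 6}; (ii) for each edge, some bag contains both endpoints; (iii) the bags containing any fixed vertex form a subtree. All hold, so the decomposition is valid with width 3 − 1 = 2.

Yes; width 2.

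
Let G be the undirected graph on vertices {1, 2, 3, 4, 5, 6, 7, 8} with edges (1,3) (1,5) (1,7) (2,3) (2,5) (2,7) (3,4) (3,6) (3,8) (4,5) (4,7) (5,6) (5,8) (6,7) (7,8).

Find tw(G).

3

A width-3 tree decomposition is:
Bags: B1 = {2, 3, 5, 7}  B2 = {1, 3, 5, 7}  B3 = {3, 5, 6, 7}  B4 = {3, 4, 5, 7}  B5 = {3, 5, 7, 8}
Tree: B1–B2, B2–B3, B3–B4, B4–B5
Every bag has size at most 4, so the width is 4 − 1 = 3 and tw(G) ≤ 3. For the lower bound: the 4 vertex sets {2,5}, {1,3}, {7}, {6} are disjoint, each induces a connected subgraph, and every pair is joined by at least one edge of G. Contracting each set to a single vertex therefore yields K_{4} as a minor, and since treewidth is minor-monotone, tw(G) ≥ tw(K_{4}) = 3. Combining the bounds, tw(G) = 3.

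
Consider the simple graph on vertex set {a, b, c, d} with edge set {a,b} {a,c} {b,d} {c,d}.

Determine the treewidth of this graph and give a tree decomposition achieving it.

Treewidth 2.
Bags: B1 = {a, c, d}  B2 = {a, b, d}
Tree: B1–B2

Each bag holds 3 vertices, so the decomposition has width 2, which upper-bounds the treewidth. For the lower bound, G contains the cycle d–c–a–b–d, so G is not a forest; only forests have treewidth ≤ 1, hence tw(G) ≥ 2. Hence tw(G) = 2 exactly.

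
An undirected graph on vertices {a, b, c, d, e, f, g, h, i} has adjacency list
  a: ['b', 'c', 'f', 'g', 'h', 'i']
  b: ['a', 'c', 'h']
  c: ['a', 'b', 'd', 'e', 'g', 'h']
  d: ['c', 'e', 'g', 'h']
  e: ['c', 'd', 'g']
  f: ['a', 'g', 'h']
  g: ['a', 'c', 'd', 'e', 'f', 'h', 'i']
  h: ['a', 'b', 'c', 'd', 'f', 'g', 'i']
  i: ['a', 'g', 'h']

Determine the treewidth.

A width-3 tree decomposition is:
Bags: B1 = {a, c, g, h}  B2 = {a, f, g, h}  B3 = {a, g, h, i}  B4 = {a, b, c, h}  B5 = {c, d, g, h}  B6 = {c, d, e, g}
Tree: B1–B2, B1–B3, B1–B4, B1–B5, B5–B6
Every bag has size at most 4, so the width is 4 − 1 = 3 and tw(G) ≤ 3. On the other hand G contains the 4-clique {c, d, e, g}. A clique must lie in a single bag of any decomposition, so no decomposition can have width below 3. Hence tw(G) = 3 exactly.

3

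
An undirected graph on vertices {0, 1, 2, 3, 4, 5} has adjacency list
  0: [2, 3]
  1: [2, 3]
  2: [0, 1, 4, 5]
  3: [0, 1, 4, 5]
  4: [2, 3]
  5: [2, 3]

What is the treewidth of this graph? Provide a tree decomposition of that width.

The largest bag has 3 vertices, giving width 2; this decomposition certifies tw(G) ≤ 2. The edges 4–2–5–3–4 form a cycle, so G is not a tree and its treewidth is at least 2. The upper and lower bounds meet at 2, so that is the treewidth.

Treewidth 2.
Bags: B1 = {2, 3, 4}  B2 = {2, 3, 5}  B3 = {0, 2, 3}  B4 = {1, 2, 3}
Tree: B1–B2, B2–B3, B3–B4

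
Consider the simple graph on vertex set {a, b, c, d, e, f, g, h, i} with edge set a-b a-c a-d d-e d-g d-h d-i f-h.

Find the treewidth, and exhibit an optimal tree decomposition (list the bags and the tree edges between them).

The largest bag has 2 vertices, giving width 1; this decomposition certifies tw(G) ≤ 1. Since G has at least one edge (e.g. c–a), it is not an edgeless graph, so tw(G) ≥ 1. The upper and lower bounds meet at 1, so that is the treewidth.

Treewidth 1.
One optimal decomposition is:
Bags: B1 = {a, c}  B2 = {a, d}  B3 = {d, h}  B4 = {d, e}  B5 = {d, g}  B6 = {d, i}  B7 = {a, b}  B8 = {f, h}
Tree: B1–B2, B2–B3, B3–B4, B4–B5, B3–B6, B2–B7, B3–B8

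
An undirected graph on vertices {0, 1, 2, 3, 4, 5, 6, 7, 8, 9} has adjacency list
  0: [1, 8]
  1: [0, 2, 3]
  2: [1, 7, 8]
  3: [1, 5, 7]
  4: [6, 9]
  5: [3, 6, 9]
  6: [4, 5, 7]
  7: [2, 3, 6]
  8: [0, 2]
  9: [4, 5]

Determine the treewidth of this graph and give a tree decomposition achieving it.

Every bag has size at most 3, so the width is 3 − 1 = 2 and tw(G) ≤ 2. Since 4–9–5–6–4 is a cycle in G, G is not acyclic. Forests are exactly the graphs of treewidth ≤ 1, so tw(G) ≥ 2. Combining the bounds, tw(G) = 2.

Treewidth 2.
Bags: B1 = {4, 6, 9}  B2 = {5, 6, 9}  B3 = {5, 6, 7}  B4 = {3, 5, 7}  B5 = {2, 3, 7}  B6 = {1, 2, 3}  B7 = {1, 2, 8}  B8 = {0, 1, 8}
Tree: B1–B2, B2–B3, B3–B4, B4–B5, B5–B6, B6–B7, B7–B8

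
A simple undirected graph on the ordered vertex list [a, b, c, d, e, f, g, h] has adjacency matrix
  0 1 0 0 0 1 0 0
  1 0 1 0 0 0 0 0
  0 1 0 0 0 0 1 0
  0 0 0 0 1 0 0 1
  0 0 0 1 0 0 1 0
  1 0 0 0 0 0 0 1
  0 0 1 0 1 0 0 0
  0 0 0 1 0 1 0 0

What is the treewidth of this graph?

A width-2 tree decomposition is:
Bags: B1 = {d, f, h}  B2 = {a, d, f}  B3 = {a, b, d}  B4 = {b, c, d}  B5 = {c, d, g}  B6 = {d, e, g}
Tree: B1–B2, B2–B3, B3–B4, B4–B5, B5–B6
Each bag holds 3 vertices, so the decomposition has width 2, which upper-bounds the treewidth. The edges d–h–f–a–b–c–g–e–d form a cycle, so G is not a tree and its treewidth is at least 2. The upper and lower bounds meet at 2, so that is the treewidth.

2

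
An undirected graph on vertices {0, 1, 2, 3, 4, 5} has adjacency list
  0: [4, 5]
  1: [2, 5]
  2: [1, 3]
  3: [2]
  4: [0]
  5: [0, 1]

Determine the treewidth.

1

A width-1 tree decomposition is:
Bags: B1 = {0, 4}  B2 = {0, 5}  B3 = {1, 5}  B4 = {1, 2}  B5 = {2, 3}
Tree: B1–B2, B2–B3, B3–B4, B4–B5
Each bag holds 2 vertices, so the decomposition has width 1, which upper-bounds the treewidth. Since G has at least one edge (e.g. 4–0), it is not an edgeless graph, so tw(G) ≥ 1. Combining the bounds, tw(G) = 1.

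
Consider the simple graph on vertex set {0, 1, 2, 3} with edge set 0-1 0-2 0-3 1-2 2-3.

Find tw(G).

A width-2 tree decomposition is:
Bags: B1 = {0, 2, 3}  B2 = {0, 1, 2}
Tree: B1–B2
The largest bag has 3 vertices, giving width 2; this decomposition certifies tw(G) ≤ 2. On the other hand G contains the 3-clique {0, 1, 2}. A clique must lie in a single bag of any decomposition, so no decomposition can have width below 2. Combining the bounds, tw(G) = 2.

2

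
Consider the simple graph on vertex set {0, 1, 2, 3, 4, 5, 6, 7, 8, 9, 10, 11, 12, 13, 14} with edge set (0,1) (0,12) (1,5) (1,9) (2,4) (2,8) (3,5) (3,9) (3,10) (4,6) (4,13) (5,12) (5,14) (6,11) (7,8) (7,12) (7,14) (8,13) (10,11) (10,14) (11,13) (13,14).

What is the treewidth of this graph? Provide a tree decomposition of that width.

Treewidth 3.
Bags: B1 = {2, 4, 6, 8}  B2 = {4, 6, 8, 13}  B3 = {6, 8, 11, 13}  B4 = {7, 8, 11, 13}  B5 = {7, 11, 13, 14}  B6 = {7, 10, 11, 14}  B7 = {7, 10, 12, 14}  B8 = {5, 10, 12, 14}  B9 = {3, 5, 10, 12}  B10 = {0, 3, 5, 12}  B11 = {0, 1, 3, 5}  B12 = {0, 1, 3, 9}
Tree: B1–B2, B2–B3, B3–B4, B4–B5, B5–B6, B6–B7, B7–B8, B8–B9, B9–B10, B10–B11, B11–B12

Each bag holds 4 vertices, so the decomposition has width 3, which upper-bounds the treewidth. For the lower bound: the 4 vertex sets {2,4,6}, {8}, {13}, {7,10,11,14} are disjoint, each induces a connected subgraph, and every pair is joined by at least one edge of G. Contracting each set to a single vertex therefore yields K_{4} as a minor, and since treewidth is minor-monotone, tw(G) ≥ tw(K_{4}) = 3. The upper and lower bounds meet at 3, so that is the treewidth.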